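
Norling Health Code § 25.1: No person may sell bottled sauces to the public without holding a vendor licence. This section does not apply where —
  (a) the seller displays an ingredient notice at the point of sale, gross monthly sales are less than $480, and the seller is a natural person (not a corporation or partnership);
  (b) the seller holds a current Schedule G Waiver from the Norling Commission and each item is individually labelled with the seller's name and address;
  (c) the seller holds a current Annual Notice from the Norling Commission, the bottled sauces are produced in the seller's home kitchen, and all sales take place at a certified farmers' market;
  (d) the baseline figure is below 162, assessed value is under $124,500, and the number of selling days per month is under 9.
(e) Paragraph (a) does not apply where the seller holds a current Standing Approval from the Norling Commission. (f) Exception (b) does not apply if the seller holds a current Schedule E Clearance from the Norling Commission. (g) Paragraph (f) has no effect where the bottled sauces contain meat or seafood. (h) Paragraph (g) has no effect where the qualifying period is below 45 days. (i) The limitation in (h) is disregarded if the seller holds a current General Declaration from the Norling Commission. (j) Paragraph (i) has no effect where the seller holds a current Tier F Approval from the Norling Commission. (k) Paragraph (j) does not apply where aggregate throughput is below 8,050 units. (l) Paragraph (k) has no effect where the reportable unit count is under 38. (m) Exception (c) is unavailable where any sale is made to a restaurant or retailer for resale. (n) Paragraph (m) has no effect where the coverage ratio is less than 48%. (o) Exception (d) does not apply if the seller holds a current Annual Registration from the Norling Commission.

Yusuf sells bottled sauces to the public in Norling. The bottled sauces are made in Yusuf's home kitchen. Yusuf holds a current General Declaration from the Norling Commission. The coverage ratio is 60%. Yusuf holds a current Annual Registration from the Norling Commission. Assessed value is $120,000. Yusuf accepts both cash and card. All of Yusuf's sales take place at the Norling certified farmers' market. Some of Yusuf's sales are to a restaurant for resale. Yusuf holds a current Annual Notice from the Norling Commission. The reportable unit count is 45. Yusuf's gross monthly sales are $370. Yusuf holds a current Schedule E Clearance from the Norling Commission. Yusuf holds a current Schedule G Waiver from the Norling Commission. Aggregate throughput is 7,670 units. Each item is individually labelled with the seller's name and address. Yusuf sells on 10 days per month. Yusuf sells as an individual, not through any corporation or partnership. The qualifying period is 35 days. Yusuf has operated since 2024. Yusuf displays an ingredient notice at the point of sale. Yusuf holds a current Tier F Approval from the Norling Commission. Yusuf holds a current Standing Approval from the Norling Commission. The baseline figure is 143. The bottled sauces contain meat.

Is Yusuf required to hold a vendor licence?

No — exception (b) applies; Yusuf is not required to hold a vendor licence.

Exception (a)'s conditions are all satisfied: an ingredient notice is displayed; gross monthly sales are $370, less than the $480 limit; the seller is a natural person. But: (e) operates — a current Standing Approval is held. Exception (a) does not apply.
Exception (b)'s conditions are all satisfied: a current Schedule G Waiver is held; items are individually labelled. Considering the limiting provisions: (f) applies (a current Schedule E Clearance is held), but is set aside by (g): (g) is triggered — the bottled sauces contain meat. (h) would limit (g) — the qualifying period is 35 days, below the 45 days limit — but (i) sets (h) aside: (i) operates against (h): a current General Declaration is held. (j) applies (a current Tier F Approval is held), but is set aside by (k): (k) operates against (j): aggregate throughput is 7,670 units, below the 8,050 units limit. (l) does not operate here (the reportable unit count is 45, not under 38), so (k) stands. So (b) applies.
Exception (c)'s conditions are all satisfied: a current Annual Notice is held; the bottled sauces are home-kitchen produced; all sales are at a certified farmers' market. But applying paragraphs (m)–(n): (m) is triggered — some sales are to a restaurant for resale. (n) does not operate here (the coverage ratio is 60%, not less than 48%), so (m) stands. (c) is therefore removed.
Exception (d) requires that the number of selling days per month is under 9; but the number of selling days per month is 10, not under 9, so (d) is unavailable.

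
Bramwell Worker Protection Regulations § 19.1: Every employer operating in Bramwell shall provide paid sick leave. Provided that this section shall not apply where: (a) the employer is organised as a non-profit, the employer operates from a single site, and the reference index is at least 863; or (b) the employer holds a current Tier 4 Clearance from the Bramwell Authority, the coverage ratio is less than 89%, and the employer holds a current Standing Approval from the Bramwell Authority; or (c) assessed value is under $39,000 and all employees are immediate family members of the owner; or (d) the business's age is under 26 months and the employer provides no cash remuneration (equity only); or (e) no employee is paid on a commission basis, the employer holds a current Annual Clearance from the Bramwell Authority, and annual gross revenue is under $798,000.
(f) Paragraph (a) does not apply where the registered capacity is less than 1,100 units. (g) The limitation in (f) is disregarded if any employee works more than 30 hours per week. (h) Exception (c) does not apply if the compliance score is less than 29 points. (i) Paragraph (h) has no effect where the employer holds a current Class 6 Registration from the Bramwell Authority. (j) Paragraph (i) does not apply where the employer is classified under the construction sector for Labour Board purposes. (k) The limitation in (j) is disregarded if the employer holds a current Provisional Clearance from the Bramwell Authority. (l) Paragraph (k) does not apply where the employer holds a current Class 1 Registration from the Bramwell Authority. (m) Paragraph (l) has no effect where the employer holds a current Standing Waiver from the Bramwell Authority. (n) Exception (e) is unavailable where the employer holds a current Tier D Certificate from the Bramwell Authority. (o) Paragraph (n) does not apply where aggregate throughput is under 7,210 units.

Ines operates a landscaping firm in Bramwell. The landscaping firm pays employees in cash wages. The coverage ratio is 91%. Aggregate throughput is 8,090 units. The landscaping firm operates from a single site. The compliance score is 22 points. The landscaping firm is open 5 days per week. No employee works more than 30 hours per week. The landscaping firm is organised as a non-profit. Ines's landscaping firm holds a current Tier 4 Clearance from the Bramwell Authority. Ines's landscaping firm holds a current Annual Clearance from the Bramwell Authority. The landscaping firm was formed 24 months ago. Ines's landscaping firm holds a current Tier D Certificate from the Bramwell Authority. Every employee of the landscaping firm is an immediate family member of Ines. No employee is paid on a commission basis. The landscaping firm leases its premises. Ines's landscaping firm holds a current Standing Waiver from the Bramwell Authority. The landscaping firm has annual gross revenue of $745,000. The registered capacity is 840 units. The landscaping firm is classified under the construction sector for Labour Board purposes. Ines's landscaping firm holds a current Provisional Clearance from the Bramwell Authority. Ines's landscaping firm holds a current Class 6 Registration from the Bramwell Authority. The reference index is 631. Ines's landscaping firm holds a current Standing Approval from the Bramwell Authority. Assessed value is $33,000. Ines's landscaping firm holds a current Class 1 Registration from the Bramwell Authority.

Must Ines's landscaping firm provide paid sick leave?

Exception (a) requires that the reference index is at least 863; but the reference index is 631, short of 863, so (a) is unavailable.
Exception (b) requires that the coverage ratio is less than 89%; but the coverage ratio is 91%, not less than 89%, so (b) is unavailable.
Exception (c): assessed value is $33,000, under the $39,000 limit; every employee is an immediate family member — every condition holds. Considering the limiting provisions: (h) is engaged (the compliance score is 22 points, less than the 29 points limit), but yields to (i): (i) operates — a current Class 6 Registration is held. (j) would limit (i) — the landscaping firm is classified under the construction sector — but (k) sets (j) aside: (k) operates against (j): a current Provisional Clearance is held. (l) would limit (k) — a current Class 1 Registration is held — but (m) sets (l) aside: (m) operates — a current Standing Waiver is held. (c) remains available.
Exception (d) requires that the employer provides no cash remuneration (equity only); but employees are paid cash wages, so (d) is unavailable.
All of (e)'s requirements are met (no employee is paid on commission; a current Annual Clearance is held; annual gross revenue is $745,000, under the $798,000 limit). But applying paragraphs (n)–(o): (n) is engaged — a current Tier D Certificate is held. (o) is not triggered (aggregate throughput is 8,090 units, not under 7,210 units), so (n) stands. So (e) is unavailable.

No — exception (c) applies; Ines's landscaping firm is not required to provide paid sick leave.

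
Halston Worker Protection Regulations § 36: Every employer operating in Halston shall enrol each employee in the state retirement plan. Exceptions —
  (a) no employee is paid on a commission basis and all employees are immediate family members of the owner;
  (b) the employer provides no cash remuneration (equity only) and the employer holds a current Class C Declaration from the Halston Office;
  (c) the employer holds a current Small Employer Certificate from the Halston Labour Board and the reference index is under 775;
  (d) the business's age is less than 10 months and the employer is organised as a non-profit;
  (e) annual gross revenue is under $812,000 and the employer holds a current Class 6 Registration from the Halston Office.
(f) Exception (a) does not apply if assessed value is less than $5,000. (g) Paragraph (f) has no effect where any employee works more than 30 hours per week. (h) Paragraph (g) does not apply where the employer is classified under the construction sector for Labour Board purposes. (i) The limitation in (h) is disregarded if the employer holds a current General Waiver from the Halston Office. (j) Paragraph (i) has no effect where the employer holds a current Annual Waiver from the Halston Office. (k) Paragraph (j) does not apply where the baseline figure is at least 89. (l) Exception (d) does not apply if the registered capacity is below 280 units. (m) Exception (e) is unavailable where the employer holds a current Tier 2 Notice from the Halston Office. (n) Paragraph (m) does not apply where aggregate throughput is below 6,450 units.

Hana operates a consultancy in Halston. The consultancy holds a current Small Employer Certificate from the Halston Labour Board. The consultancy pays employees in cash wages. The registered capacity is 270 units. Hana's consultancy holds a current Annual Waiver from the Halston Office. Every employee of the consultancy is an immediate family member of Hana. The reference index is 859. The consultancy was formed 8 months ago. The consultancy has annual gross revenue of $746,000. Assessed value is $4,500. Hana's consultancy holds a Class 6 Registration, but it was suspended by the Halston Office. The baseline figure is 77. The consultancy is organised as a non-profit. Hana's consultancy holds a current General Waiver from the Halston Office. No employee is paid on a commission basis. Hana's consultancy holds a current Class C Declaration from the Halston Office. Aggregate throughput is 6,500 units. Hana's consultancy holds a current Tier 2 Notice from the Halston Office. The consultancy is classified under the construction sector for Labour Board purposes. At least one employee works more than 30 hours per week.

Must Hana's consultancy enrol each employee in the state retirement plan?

Exception (a) is satisfied on its face — no employee is paid on commission; every employee is an immediate family member. However, paragraphs (f)–(k) must be considered: (f) operates against (a): assessed value is $4,500, less than the $5,000 limit. (g) is triggered (at least one employee exceeds 30 hours/week), but yields to (h): (h) applies — the consultancy is classified under the construction sector. (i) applies (a current General Waiver is held), but is set aside by (j): (j) operates against (i): a current Annual Waiver is held. (k) is not engaged (the baseline figure is 77, short of 89), so (j) stands. (a) is therefore removed.
Exception (b) requires that the employer provides no cash remuneration (equity only); but employees are paid cash wages, so (b) is unavailable.
Exception (c) fails — the reference index is 859, not under 775.
All of (d)'s requirements are met (the business's age is 8 months, less than the 10 months limit; the employer is a non-profit). But: (l) is engaged — the registered capacity is 270 units, below the 280 units limit. Exception (d) does not apply.
Exception (e) fails — there is no Class 6 Registration in force.
None of the exceptions is available; § 36 applies in full.

Yes — Hana's consultancy must enrol each employee in the state retirement plan.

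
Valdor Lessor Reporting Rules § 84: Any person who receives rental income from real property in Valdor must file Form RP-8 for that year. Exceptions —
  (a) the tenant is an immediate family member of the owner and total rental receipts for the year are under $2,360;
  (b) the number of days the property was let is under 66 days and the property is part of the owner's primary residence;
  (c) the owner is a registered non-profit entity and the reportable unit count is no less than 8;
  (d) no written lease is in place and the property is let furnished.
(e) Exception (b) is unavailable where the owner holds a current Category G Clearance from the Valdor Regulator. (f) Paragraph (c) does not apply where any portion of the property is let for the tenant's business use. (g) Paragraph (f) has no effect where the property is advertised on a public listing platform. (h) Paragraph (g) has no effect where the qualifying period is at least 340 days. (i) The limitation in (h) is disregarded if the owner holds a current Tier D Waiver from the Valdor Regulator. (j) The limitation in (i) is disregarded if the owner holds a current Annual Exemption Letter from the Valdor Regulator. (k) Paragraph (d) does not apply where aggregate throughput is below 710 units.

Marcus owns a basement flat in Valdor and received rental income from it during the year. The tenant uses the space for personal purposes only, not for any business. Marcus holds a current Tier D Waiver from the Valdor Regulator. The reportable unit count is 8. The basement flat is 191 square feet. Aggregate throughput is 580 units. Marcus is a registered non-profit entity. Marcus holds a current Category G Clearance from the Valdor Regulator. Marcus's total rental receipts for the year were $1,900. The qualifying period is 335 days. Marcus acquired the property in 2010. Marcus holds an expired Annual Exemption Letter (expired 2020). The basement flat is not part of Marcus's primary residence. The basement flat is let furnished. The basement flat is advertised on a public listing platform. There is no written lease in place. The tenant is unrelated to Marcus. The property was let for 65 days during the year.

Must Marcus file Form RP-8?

No — exception (c) applies; Marcus is not required to file Form RP-8.

Exception (a) requires that the tenant is an immediate family member of the owner; but the tenant is unrelated to the owner, so (a) is unavailable.
Exception (b) does not apply: the basement flat is not part of the primary residence.
Exception (c)'s conditions are all satisfied: Marcus is a registered non-profit; the reportable unit count is 8, meeting the 8 threshold. Considering the limiting provisions: (f), which would limit (c), does not operate here: the space is used for personal purposes only. Exception (c) stands.
Exception (d): there is no written lease; the property is let furnished — every condition holds. But applying paragraph (k): (k) is engaged — aggregate throughput is 580 units, below the 710 units limit. (d) is therefore removed.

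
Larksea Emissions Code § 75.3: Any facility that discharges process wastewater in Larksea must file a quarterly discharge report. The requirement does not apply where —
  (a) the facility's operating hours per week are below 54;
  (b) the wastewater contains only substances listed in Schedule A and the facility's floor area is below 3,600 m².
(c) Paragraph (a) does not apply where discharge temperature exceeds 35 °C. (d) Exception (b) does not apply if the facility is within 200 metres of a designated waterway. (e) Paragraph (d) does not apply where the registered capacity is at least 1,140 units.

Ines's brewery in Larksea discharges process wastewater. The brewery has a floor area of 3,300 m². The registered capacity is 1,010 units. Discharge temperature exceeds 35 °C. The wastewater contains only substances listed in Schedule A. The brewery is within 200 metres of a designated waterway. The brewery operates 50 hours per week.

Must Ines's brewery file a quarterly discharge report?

Yes — Ines's brewery must file a quarterly discharge report.

Exception (a) is satisfied on its face — the facility's operating hours per week are 50, below the 54 limit. However, paragraph (c) must be considered: (c) applies — discharge temperature exceeds 35 °C. (a) is therefore removed.
Exception (b): the wastewater is Schedule-A-only; the facility's floor area is 3,300 m², below the 3,600 m² limit — every condition holds. Turning to paragraphs (d)–(e): (d) is triggered — the brewery is within 200 m of a designated waterway. (e), which would lift (d), is not engaged — the registered capacity is 1,010 units, short of 1,140 units. (b) is therefore removed.
None of the exceptions is available; § 75.3 applies in full.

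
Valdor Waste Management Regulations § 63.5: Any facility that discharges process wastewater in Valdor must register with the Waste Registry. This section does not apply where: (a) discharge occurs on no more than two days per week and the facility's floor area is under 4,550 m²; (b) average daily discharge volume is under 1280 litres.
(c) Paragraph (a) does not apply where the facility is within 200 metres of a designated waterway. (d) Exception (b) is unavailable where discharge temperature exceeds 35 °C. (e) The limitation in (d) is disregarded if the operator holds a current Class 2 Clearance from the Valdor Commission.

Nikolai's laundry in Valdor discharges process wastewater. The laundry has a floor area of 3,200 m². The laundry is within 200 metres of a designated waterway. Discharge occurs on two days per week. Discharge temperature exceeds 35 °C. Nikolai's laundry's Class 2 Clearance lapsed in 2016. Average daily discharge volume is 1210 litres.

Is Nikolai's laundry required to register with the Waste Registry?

Yes — Nikolai's laundry must register with the Waste Registry.

Exception (a)'s conditions are all satisfied: discharge occurs on no more than two days per week; the facility's floor area is 3,200 m², under the 4,550 m² limit. But: (c) applies — the laundry is within 200 m of a designated waterway. (a) is therefore removed.
All of (b)'s requirements are met (average daily discharge volume is 1210 litres, under the 1280 litres limit). Turning to paragraphs (d)–(e): (d) operates against (b): discharge temperature exceeds 35 °C. (e), which would lift (d), is inapplicable — there is no Class 2 Clearance in force. Exception (b) does not apply.
Every exception is unavailable, so the rule governs.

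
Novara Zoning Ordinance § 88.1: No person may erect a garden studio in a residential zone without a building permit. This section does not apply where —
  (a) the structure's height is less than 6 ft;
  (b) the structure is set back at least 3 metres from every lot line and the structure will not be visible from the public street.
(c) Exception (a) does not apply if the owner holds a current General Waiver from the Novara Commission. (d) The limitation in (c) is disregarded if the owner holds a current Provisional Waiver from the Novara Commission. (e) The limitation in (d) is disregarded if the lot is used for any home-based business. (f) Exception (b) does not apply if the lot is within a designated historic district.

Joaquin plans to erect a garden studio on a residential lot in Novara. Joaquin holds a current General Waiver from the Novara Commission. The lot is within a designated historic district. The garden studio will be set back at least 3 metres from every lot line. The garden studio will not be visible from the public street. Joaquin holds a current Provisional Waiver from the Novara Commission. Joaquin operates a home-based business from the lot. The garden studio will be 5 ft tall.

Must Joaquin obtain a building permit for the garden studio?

Yes — Joaquin must obtain a building permit.

Exception (a): the structure's height is 5 ft, less than the 6 ft limit — every condition holds. But applying paragraphs (c)–(e): (c) is engaged — a current General Waiver is held. (d) would limit (c) — a current Provisional Waiver is held — but (e) sets (d) aside: (e) is engaged — a home-based business operates on the lot. So (a) is unavailable.
Exception (b)'s conditions are all satisfied: the setback is at least 3 m on every side; the structure will not be visible from the street. But: (f) is triggered — the lot is in a historic district. Exception (b) does not apply.
Every exception is unavailable, so the rule governs.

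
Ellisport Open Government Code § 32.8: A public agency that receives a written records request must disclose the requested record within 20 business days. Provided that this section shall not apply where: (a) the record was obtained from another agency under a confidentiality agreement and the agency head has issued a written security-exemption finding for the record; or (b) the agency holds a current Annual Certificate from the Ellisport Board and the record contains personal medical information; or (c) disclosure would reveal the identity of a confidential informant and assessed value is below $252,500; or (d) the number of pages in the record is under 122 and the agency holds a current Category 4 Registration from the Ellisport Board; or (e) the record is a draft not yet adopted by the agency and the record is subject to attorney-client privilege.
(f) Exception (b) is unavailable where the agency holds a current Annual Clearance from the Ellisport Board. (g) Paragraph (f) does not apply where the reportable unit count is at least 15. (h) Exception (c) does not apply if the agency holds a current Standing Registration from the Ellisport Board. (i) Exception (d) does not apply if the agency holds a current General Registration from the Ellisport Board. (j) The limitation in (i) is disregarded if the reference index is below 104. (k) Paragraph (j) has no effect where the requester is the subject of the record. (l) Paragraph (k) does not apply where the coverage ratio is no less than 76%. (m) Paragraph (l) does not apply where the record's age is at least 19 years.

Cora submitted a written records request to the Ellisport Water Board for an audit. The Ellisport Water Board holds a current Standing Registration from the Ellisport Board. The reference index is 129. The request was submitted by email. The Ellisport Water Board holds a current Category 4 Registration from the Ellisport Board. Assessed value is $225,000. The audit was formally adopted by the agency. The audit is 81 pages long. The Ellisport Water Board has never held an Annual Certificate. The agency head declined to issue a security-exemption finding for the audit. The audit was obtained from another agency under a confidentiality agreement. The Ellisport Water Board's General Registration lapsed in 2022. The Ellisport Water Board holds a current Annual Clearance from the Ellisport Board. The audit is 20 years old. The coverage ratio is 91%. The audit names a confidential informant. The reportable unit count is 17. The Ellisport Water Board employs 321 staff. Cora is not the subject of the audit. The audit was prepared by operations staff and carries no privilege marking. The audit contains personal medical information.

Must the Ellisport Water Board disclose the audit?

Exception (a) fails — the agency head declined to issue a security-exemption finding.
Exception (b) requires that the agency holds a current Annual Certificate from the Ellisport Board; but the Annual Certificate is not current, so (b) is unavailable.
Exception (c)'s conditions are all satisfied: the audit names a confidential informant; assessed value is $225,000, below the $252,500 limit. But applying paragraph (h): (h) operates against (c): a current Standing Registration is held. Exception (c) does not apply.
Exception (d): the number of pages in the record is 81, under the 122 limit; a current Category 4 Registration is held — every condition holds. As to paragraphs (i)–(m): (i) is inapplicable — there is no General Registration in force. So (d) applies.
Exception (e) requires that the record is a draft not yet adopted by the agency; but the audit has been formally adopted, so (e) is unavailable.

No — exception (d) applies; the Ellisport Water Board is not required to disclose the audit.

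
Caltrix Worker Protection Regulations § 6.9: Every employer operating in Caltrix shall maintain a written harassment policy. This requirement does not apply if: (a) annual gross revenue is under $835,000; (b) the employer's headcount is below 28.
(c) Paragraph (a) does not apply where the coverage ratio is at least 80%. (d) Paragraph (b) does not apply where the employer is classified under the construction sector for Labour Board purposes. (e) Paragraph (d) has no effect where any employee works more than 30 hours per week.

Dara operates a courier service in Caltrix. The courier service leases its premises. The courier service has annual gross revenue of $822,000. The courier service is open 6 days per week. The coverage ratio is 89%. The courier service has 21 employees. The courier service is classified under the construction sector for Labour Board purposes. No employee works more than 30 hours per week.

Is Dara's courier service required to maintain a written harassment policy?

Exception (a): annual gross revenue is $822,000, under the $835,000 limit — every condition holds. Turning to paragraph (c): (c) applies — the coverage ratio is 89%, meeting the 80% threshold. (a) is therefore removed.
Exception (b) is satisfied on its face — the employer's headcount is 21, below the 28 limit. However, paragraphs (d)–(e) must be considered: (d) operates — the courier service is classified under the construction sector. (e), which would lift (d), does not operate here — no employee exceeds 30 hours/week. (b) is therefore removed.
Every exception is unavailable, so the rule governs.

Yes — Dara's courier service must maintain a written harassment policy.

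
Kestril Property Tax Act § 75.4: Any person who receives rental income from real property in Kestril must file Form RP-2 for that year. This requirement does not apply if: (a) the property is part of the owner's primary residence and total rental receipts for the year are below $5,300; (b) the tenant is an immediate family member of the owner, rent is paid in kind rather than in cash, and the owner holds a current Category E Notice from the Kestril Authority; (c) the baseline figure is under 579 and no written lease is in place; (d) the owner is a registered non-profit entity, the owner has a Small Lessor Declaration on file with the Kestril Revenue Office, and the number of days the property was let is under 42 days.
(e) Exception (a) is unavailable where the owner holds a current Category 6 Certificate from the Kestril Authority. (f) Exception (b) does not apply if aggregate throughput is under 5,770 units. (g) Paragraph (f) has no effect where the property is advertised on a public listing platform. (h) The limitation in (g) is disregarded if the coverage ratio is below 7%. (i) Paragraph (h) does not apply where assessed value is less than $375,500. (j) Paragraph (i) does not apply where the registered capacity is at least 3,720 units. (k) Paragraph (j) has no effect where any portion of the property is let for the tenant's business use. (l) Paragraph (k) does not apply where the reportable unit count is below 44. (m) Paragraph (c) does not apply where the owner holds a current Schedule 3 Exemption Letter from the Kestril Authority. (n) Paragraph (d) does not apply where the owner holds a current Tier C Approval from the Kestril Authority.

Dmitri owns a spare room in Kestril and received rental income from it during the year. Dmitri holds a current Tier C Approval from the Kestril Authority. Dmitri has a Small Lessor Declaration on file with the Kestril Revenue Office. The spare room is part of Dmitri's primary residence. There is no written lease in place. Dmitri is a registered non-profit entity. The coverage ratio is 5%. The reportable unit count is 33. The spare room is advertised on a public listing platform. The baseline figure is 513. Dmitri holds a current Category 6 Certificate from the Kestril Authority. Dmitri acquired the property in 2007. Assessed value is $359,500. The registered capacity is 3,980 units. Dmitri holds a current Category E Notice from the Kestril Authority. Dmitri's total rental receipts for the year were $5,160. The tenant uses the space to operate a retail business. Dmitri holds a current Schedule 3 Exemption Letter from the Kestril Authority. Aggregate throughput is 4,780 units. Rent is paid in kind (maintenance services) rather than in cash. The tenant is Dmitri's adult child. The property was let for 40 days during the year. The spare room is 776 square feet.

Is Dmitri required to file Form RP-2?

Yes — Dmitri must file Form RP-2.

Exception (a): the spare room is part of the primary residence; total rental receipts for the year are $5,160, below the $5,300 limit — every condition holds. But applying paragraph (e): (e) operates against (a): a current Category 6 Certificate is held. So (a) is unavailable.
Exception (b): the tenant is an immediate family member; rent is paid in kind; a current Category E Notice is held — every condition holds. However, paragraphs (f)–(l) must be considered: (f) is triggered — aggregate throughput is 4,780 units, under the 5,770 units limit. (g) is engaged (the property is publicly advertised), but is itself disapplied by (h): (h) is engaged — the coverage ratio is 5%, below the 7% limit. (i) is triggered (assessed value is $359,500, less than the $375,500 limit), but is set aside by (j): (j) is engaged — the registered capacity is 3,980 units, meeting the 3,720 units threshold. (k) is triggered (the space is let for business use), but is overridden by (l): (l) operates against (k): the reportable unit count is 33, below the 44 limit. Exception (b) does not apply.
Exception (c): the baseline figure is 513, under the 579 limit; there is no written lease — every condition holds. Turning to paragraph (m): (m) is engaged — a current Schedule 3 Exemption Letter is held. Exception (c) does not apply.
All of (d)'s requirements are met (Dmitri is a registered non-profit; a Small Lessor Declaration is on file; the number of days the property was let is 40 days, under the 42 days limit). However, paragraph (n) must be considered: (n) operates against (d): a current Tier C Approval is held. (d) is therefore removed.
No exception is made out. Dmitri falls within the general rule.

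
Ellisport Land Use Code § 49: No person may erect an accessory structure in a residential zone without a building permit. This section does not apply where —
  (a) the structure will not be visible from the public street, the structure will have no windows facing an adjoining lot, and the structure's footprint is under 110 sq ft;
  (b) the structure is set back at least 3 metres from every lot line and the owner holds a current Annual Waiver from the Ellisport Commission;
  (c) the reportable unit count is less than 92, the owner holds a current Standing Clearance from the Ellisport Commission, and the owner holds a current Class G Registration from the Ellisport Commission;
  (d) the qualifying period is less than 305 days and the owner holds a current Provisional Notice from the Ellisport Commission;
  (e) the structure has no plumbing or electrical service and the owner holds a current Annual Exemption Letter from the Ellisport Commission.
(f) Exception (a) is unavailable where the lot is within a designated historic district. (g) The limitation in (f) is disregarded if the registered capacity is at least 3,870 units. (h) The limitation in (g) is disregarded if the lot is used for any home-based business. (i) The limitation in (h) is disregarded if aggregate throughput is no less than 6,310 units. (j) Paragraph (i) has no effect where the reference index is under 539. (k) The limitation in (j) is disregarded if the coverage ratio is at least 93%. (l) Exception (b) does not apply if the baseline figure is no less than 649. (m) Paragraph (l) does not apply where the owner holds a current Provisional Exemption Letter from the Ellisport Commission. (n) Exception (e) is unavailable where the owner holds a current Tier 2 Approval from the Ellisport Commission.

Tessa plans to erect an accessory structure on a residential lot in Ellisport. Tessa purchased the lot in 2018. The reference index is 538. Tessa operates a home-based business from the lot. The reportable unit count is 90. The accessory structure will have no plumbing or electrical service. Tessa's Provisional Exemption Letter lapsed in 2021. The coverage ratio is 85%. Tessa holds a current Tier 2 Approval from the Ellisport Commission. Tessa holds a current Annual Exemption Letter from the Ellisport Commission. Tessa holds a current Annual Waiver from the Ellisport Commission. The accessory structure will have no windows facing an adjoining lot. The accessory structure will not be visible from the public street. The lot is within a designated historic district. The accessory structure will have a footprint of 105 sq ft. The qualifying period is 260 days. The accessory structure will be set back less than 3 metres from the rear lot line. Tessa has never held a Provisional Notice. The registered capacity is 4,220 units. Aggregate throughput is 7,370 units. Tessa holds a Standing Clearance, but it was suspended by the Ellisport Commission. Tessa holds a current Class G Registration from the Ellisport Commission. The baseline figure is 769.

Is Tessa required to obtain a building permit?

Yes — Tessa must obtain a building permit.

Exception (a)'s conditions are all satisfied: the structure will not be visible from the street; no windows face an adjoining lot; the structure's footprint is 105 sq ft, under the 110 sq ft limit. But applying paragraphs (f)–(k): (f) operates against (a): the lot is in a historic district. (g) would limit (f) — the registered capacity is 4,220 units, meeting the 3,870 units threshold — but (h) sets (g) aside: (h) operates — a home-based business operates on the lot. (i) would limit (h) — aggregate throughput is 7,370 units, meeting the 6,310 units threshold — but (j) sets (i) aside: (j) operates against (i): the reference index is 538, under the 539 limit. (k) is not triggered (the coverage ratio is 85%, short of 93%), so (j) stands. So (a) is unavailable.
Exception (b) requires that the structure is set back at least 3 metres from every lot line; but the rear setback is under 3 m, so (b) is unavailable.
Exception (c) does not apply: no current Standing Clearance is held.
Exception (d) requires that the owner holds a current Provisional Notice from the Ellisport Commission; but no current Provisional Notice is held, so (d) is unavailable.
Exception (e)'s conditions are all satisfied: there is no plumbing or electrical service; a current Annual Exemption Letter is held. However, paragraph (n) must be considered: (n) operates against (e): a current Tier 2 Approval is held. (e) is therefore removed.
No exception is made out. Tessa falls within the general rule.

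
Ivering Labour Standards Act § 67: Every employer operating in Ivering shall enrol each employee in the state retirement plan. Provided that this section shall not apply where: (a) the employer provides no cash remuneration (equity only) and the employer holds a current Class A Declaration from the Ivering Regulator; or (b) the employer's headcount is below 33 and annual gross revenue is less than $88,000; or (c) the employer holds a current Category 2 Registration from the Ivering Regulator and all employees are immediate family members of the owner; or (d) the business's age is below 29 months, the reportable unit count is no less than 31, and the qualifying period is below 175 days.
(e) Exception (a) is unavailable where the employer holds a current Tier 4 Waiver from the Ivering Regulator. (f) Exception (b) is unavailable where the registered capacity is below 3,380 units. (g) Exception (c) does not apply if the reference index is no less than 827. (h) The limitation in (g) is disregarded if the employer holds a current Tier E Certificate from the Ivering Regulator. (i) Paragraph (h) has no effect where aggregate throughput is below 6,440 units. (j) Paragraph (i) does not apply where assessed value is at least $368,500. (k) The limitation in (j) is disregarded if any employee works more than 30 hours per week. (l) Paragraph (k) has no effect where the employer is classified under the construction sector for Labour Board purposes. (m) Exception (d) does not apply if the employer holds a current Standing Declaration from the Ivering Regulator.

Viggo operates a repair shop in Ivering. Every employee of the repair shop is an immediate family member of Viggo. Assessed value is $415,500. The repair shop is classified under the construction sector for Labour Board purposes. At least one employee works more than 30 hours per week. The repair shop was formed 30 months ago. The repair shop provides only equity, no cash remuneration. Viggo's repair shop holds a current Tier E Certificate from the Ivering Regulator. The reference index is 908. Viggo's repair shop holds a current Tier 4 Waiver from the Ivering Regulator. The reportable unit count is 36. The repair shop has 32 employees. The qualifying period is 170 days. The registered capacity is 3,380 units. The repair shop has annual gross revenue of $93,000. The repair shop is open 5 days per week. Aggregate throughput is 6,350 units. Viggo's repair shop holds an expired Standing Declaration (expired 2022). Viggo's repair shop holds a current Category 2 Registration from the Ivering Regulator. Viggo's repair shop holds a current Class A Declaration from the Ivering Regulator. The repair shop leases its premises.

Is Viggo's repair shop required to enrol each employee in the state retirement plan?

No — exception (c) applies; Viggo's repair shop is not required to enrol each employee in the state retirement plan.

Exception (a)'s conditions are all satisfied: remuneration is equity-only; a current Class A Declaration is held. Turning to paragraph (e): (e) operates against (a): a current Tier 4 Waiver is held. So (a) is unavailable.
Exception (b) fails — annual gross revenue is $93,000, not less than $88,000.
All of (c)'s requirements are met (a current Category 2 Registration is held; every employee is an immediate family member). Applying paragraphs (g)–(l): (g) would limit (c) — the reference index is 908, meeting the 827 threshold — but (h) sets (g) aside: (h) operates against (g): a current Tier E Certificate is held. (i) is triggered (aggregate throughput is 6,350 units, below the 6,440 units limit), but is itself disapplied by (j): (j) is engaged — assessed value is $415,500, meeting the $368,500 threshold. (k) would limit (j) — at least one employee exceeds 30 hours/week — but (l) sets (k) aside: (l) operates against (k): the repair shop is classified under the construction sector. So (c) applies.
Exception (d) does not apply: the business's age is 30 months, not below 29 months.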